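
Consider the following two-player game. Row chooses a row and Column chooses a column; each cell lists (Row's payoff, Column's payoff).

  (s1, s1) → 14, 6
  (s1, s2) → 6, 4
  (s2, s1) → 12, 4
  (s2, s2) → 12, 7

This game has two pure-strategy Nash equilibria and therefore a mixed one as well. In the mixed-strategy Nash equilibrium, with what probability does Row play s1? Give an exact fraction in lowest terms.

3/5

Row's mix p on s1 must make Column indifferent between s1 and s2.
Column's payoff from s1: 6p + 4(1−p). From s2: 4p + 7(1−p).
Set equal: 2p = 3(1−p) → p = 3/5.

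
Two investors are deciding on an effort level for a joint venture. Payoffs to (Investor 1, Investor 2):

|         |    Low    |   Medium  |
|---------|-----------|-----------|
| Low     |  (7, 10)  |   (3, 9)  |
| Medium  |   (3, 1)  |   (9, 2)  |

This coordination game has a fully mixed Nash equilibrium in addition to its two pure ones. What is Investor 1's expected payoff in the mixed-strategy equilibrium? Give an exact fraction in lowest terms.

27/5

Investor 2 mixes with probability q on Low, chosen so Investor 1 is indifferent: 7q + 3(1−q) = 3q + 9(1−q) gives q = 3/5.
Investor 1's expected payoff (from either row, since indifferent) is 7·3/5 + 3·2/5 = 27/5.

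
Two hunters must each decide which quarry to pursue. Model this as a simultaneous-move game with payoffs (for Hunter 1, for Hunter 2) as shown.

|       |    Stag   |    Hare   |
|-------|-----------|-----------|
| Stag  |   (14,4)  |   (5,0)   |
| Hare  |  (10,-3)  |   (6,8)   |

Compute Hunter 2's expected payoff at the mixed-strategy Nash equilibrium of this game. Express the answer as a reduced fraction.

Hunter 1 mixes with probability p on Stag, chosen so Hunter 2 is indifferent: 4p + (-3)(1−p) = 0p + 8(1−p) gives p = 11/15.
Hunter 2's expected payoff is 4·11/15 + (-3)·4/15 = 32/15.

32/15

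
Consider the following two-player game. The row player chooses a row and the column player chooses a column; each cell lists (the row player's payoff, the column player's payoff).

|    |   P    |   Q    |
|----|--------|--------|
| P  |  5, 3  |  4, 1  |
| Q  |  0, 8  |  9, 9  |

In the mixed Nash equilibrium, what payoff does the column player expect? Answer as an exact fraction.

The row player mixes with probability p on P, chosen so the column player is indifferent: 3p + 8(1−p) = 1p + 9(1−p) gives p = 1/3.
The column player's expected payoff is 3·1/3 + 8·2/3 = 19/3.

19/3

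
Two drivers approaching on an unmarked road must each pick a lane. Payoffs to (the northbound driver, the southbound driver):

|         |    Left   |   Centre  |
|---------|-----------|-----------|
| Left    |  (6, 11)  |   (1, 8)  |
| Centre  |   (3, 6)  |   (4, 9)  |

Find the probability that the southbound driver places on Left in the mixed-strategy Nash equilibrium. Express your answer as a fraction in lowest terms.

The southbound driver's mix q on Left must make the northbound driver indifferent between Left and Centre.
The northbound driver's payoff from Left: 6q + 1(1−q). From Centre: 3q + 4(1−q).
Set equal: 3q = 3(1−q) → q = 3/6 = 1/2.

1/2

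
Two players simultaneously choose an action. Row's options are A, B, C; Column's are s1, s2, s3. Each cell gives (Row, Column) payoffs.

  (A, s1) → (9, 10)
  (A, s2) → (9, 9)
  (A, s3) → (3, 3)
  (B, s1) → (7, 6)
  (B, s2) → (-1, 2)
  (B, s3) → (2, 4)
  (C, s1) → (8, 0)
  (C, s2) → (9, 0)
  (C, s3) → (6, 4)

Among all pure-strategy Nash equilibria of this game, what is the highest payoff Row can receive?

(A, s1) is a pure NE (Row: 9 ≥ 8; Column: 10 ≥ 9). Row gets 9.
(C, s3) is a pure NE (Row: 6 ≥ 3; Column: 4 ≥ 0). Row gets 6.
Every other cell has a profitable deviation for at least one player. Highest of {9, 6} is 9.

9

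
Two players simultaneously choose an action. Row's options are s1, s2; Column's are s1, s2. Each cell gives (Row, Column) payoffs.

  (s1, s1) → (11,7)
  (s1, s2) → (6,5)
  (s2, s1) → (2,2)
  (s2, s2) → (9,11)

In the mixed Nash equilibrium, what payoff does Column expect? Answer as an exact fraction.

Row mixes with probability p on s1, chosen so Column is indifferent: 7p + 2(1−p) = 5p + 11(1−p) gives p = 9/11.
Column's expected payoff is 7·9/11 + 2·2/11 = 67/11.

67/11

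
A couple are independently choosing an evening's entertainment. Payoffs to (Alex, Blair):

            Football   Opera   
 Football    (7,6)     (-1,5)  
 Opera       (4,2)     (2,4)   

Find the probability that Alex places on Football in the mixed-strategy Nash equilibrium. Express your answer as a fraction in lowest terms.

Alex's mix p on Football must make Blair indifferent between Football and Opera.
Blair's payoff from Football: 6p + 2(1−p). From Opera: 5p + 4(1−p).
Set equal: 1p = 2(1−p) → p = 2/3.

2/3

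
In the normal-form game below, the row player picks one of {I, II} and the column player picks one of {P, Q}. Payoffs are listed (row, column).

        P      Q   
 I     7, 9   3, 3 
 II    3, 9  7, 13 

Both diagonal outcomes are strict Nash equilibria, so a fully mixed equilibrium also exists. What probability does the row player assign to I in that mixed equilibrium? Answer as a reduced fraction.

The row player's mix p on I must make the column player indifferent between P and Q.
The column player's payoff from P: 9p + 9(1−p). From Q: 3p + 13(1−p).
Set equal: 6p = 4(1−p) → p = 4/10 = 2/5.

2/5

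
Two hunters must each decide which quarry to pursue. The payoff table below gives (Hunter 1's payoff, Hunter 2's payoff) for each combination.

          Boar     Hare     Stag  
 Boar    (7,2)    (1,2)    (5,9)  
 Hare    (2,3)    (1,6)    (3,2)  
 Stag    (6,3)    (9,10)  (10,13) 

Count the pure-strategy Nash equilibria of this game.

1

Both Stag: Hunter 1 gets 10 (best alternative 5); Hunter 2 gets 13 (best alternative 10). Neither deviates — NE.
Both Boar is not a NE: Hunter 2 would switch to Stag (9 > 2).
No other cell survives both best-response checks, so there is 1 pure NE.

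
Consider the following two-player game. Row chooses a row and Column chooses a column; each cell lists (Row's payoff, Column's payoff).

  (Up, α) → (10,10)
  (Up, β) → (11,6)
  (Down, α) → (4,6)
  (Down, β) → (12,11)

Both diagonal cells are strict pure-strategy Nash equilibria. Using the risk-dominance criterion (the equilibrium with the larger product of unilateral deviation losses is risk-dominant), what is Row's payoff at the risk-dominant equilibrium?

At (Up, α): Row loses 10 − 4 = 6 by deviating; Column loses 10 − 6 = 4. Product = 6·4 = 24.
At (Down, β): Row loses 12 − 11 = 1 by deviating; Column loses 11 − 6 = 5. Product = 1·5 = 5.
24 > 5, so (Up, α) is risk-dominant. Row's payoff there is 10.

10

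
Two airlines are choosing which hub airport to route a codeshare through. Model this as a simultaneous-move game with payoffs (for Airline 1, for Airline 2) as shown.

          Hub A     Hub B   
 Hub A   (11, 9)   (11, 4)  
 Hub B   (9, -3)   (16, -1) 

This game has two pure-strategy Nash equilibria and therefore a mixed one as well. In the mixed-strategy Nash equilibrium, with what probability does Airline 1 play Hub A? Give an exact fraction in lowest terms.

Airline 1's mix p on Hub A must make Airline 2 indifferent between Hub A and Hub B.
Airline 2's payoff from Hub A: 9p + (-3)(1−p). From Hub B: 4p + (-1)(1−p).
Set equal: 5p = 2(1−p) → p = 2/7.

2/7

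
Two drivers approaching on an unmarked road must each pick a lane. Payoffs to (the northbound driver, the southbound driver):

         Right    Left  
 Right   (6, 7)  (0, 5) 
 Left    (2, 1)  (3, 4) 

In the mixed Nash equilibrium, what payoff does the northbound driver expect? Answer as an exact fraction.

18/7

The southbound driver mixes with probability q on Right, chosen so the northbound driver is indifferent: 6q + 0(1−q) = 2q + 3(1−q) gives q = 3/7.
The northbound driver's expected payoff (from either row, since indifferent) is 6·3/7 + 0·4/7 = 18/7.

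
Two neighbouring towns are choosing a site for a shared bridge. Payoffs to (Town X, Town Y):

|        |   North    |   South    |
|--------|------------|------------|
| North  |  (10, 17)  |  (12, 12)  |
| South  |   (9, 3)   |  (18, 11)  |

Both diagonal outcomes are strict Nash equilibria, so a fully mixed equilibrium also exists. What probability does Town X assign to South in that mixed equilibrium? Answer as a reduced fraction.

5/13

Town X's mix p on North must make Town Y indifferent between North and South.
Town Y's payoff from North: 17p + 3(1−p). From South: 12p + 11(1−p).
Set equal: 5p = 8(1−p) → p = 8/13.
Probability on South is 1 − 8/13 = 5/13.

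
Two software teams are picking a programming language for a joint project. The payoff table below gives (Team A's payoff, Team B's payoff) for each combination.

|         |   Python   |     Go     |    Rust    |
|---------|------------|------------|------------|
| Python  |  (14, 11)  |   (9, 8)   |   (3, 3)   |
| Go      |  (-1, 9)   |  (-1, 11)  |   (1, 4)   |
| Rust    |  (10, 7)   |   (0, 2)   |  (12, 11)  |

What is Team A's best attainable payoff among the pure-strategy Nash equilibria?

14

Both Python is a pure NE (Team A: 14 ≥ 10; Team B: 11 ≥ 8). Team A gets 14.
Both Rust is a pure NE (Team A: 12 ≥ 3; Team B: 11 ≥ 7). Team A gets 12.
Every other cell has a profitable deviation for at least one player. Highest of {14, 12} is 14.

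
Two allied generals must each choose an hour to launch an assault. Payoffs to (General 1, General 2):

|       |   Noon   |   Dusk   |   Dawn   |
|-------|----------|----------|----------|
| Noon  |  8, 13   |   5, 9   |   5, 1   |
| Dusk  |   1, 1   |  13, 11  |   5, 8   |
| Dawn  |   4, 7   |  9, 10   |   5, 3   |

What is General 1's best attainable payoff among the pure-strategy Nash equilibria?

13

Both Noon is a pure NE (General 1: 8 ≥ 4; General 2: 13 ≥ 9). General 1 gets 8.
Both Dusk is a pure NE (General 1: 13 ≥ 9; General 2: 11 ≥ 8). General 1 gets 13.
Every other cell has a profitable deviation for at least one player. Highest of {8, 13} is 13.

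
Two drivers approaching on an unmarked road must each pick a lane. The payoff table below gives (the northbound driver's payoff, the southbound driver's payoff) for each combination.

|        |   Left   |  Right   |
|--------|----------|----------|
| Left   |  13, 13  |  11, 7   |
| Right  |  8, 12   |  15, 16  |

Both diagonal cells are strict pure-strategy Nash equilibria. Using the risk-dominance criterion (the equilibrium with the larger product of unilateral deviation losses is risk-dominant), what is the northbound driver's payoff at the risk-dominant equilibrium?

At both Left: the northbound driver loses 13 − 8 = 5 by deviating; the southbound driver loses 13 − 7 = 6. Product = 5·6 = 30.
At both Right: the northbound driver loses 15 − 11 = 4 by deviating; the southbound driver loses 16 − 12 = 4. Product = 4·4 = 16.
30 > 16, so both Left is risk-dominant. The northbound driver's payoff there is 13.

13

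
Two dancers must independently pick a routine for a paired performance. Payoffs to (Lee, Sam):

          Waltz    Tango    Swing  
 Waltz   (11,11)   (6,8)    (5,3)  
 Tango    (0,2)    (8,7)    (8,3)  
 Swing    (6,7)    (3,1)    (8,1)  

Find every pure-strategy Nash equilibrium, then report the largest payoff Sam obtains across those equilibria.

Both Waltz is a pure NE (Lee: 11 ≥ 6; Sam: 11 ≥ 8). Sam gets 11.
Both Tango is a pure NE (Lee: 8 ≥ 6; Sam: 7 ≥ 3). Sam gets 7.
Every other cell has a profitable deviation for at least one player. Highest of {11, 7} is 11.

11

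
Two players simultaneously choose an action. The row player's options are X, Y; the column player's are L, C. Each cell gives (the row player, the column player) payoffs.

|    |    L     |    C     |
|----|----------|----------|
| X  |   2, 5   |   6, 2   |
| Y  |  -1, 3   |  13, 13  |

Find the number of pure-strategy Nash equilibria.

2

(X, L): the row player gets 2 (best alternative -1); the column player gets 5 (best alternative 2). Neither deviates — NE.
(Y, C): the row player gets 13 (best alternative 6); the column player gets 13 (best alternative 3). Neither deviates — NE.
(Y, L) is not a NE: the row player would switch to X (2 > -1).
No other cell survives both best-response checks, so there are 2 pure NE.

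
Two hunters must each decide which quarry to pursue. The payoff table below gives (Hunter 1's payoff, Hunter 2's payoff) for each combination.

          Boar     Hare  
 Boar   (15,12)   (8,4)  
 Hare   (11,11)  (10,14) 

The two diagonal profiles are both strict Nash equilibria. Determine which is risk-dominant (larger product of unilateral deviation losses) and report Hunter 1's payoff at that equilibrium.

15

At both Boar: Hunter 1 loses 15 − 11 = 4 by deviating; Hunter 2 loses 12 − 4 = 8. Product = 4·8 = 32.
At both Hare: Hunter 1 loses 10 − 8 = 2 by deviating; Hunter 2 loses 14 − 11 = 3. Product = 2·3 = 6.
32 > 6, so both Boar is risk-dominant. Hunter 1's payoff there is 15.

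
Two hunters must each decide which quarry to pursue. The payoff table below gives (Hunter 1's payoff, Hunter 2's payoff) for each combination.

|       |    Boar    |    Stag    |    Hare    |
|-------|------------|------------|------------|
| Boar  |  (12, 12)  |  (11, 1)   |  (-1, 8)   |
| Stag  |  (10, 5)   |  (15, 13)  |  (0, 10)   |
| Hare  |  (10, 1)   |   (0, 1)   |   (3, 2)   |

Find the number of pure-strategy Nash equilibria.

3

Both Boar: Hunter 1 gets 12 (best alternative 10); Hunter 2 gets 12 (best alternative 8). Neither deviates — NE.
Both Stag: Hunter 1 gets 15 (best alternative 11); Hunter 2 gets 13 (best alternative 10). Neither deviates — NE.
Both Hare: Hunter 1 gets 3 (best alternative 0); Hunter 2 gets 2 (best alternative 1). Neither deviates — NE.
(Stag, Boar) is not a NE: Hunter 1 would switch to Boar (12 > 10).
No other cell survives both best-response checks, so there are 3 pure NE.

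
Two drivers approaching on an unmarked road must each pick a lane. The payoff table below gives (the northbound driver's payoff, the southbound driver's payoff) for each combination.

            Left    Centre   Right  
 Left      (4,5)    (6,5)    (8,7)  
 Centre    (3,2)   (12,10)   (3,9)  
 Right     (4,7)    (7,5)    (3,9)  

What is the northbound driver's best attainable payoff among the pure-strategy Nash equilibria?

12

(Left, Right) is a pure NE (the northbound driver: 8 ≥ 3; the southbound driver: 7 ≥ 5). The northbound driver gets 8.
Both Centre is a pure NE (the northbound driver: 12 ≥ 7; the southbound driver: 10 ≥ 9). The northbound driver gets 12.
Every other cell has a profitable deviation for at least one player. Highest of {8, 12} is 12.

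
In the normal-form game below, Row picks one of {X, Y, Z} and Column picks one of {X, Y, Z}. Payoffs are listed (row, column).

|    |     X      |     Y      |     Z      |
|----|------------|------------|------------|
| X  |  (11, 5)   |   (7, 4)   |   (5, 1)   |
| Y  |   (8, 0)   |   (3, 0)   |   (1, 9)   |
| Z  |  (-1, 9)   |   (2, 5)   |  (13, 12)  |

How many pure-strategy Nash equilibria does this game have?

Both X: Row gets 11 (best alternative 8); Column gets 5 (best alternative 4). Neither deviates — NE.
Both Z: Row gets 13 (best alternative 5); Column gets 12 (best alternative 9). Neither deviates — NE.
Both Y is not a NE: Row would switch to X (7 > 3).
No other cell survives both best-response checks, so there are 2 pure NE.

2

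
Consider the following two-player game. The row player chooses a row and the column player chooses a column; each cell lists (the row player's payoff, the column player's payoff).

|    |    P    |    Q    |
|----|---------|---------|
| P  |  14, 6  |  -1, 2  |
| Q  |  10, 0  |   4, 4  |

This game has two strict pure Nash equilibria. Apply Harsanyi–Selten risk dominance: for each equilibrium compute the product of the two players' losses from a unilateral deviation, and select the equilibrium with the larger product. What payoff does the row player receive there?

4

At both P: the row player loses 14 − 10 = 4 by deviating; the column player loses 6 − 2 = 4. Product = 4·4 = 16.
At both Q: the row player loses 4 − (-1) = 5 by deviating; the column player loses 4 − 0 = 4. Product = 5·4 = 20.
20 > 16, so both Q is risk-dominant. The row player's payoff there is 4.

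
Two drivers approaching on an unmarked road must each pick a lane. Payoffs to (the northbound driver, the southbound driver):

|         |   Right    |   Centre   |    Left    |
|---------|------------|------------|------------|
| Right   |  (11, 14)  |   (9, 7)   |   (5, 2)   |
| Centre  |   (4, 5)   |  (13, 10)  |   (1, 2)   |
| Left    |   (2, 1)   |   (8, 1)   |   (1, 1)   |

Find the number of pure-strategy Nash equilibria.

Both Right: the northbound driver gets 11 (best alternative 4); the southbound driver gets 14 (best alternative 7). Neither deviates — NE.
Both Centre: the northbound driver gets 13 (best alternative 9); the southbound driver gets 10 (best alternative 5). Neither deviates — NE.
Both Left is not a NE: the northbound driver would switch to Right (5 > 1).
No other cell survives both best-response checks, so there are 2 pure NE.

2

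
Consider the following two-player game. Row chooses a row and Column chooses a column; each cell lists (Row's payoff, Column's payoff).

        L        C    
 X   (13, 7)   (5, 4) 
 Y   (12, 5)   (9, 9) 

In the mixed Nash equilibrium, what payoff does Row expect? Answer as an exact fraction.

57/5

Column mixes with probability q on L, chosen so Row is indifferent: 13q + 5(1−q) = 12q + 9(1−q) gives q = 4/5.
Row's expected payoff (from either row, since indifferent) is 13·4/5 + 5·1/5 = 57/5.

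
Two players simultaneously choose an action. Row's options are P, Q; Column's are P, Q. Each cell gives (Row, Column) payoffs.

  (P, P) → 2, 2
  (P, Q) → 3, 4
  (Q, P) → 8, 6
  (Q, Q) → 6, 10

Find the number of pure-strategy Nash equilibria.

Both Q: Row gets 6 (best alternative 3); Column gets 10 (best alternative 6). Neither deviates — NE.
Both P is not a NE: Row would switch to Q (8 > 2).
No other cell survives both best-response checks, so there is 1 pure NE.

1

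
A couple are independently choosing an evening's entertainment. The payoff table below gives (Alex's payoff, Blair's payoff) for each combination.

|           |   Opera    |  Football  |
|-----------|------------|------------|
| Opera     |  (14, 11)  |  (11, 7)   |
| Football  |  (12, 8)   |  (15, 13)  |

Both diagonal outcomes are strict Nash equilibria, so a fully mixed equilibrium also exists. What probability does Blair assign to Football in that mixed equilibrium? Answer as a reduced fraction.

Blair's mix q on Opera must make Alex indifferent between Opera and Football.
Alex's payoff from Opera: 14q + 11(1−q). From Football: 12q + 15(1−q).
Set equal: 2q = 4(1−q) → q = 4/6 = 2/3.
Probability on Football is 1 − 2/3 = 1/3.

1/3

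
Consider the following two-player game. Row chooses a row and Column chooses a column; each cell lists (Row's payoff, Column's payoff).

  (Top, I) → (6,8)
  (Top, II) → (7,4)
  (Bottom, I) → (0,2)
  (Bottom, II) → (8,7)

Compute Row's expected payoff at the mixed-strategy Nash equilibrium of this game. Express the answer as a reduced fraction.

Column mixes with probability q on I, chosen so Row is indifferent: 6q + 7(1−q) = 0q + 8(1−q) gives q = 1/7.
Row's expected payoff (from either row, since indifferent) is 6·1/7 + 7·6/7 = 48/7.

48/7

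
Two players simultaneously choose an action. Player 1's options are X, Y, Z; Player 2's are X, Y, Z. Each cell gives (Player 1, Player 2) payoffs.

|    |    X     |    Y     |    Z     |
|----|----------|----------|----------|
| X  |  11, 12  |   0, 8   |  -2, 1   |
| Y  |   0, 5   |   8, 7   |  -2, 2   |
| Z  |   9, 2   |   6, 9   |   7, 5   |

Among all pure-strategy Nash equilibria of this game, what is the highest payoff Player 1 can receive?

Both X is a pure NE (Player 1: 11 ≥ 9; Player 2: 12 ≥ 8). Player 1 gets 11.
Both Y is a pure NE (Player 1: 8 ≥ 6; Player 2: 7 ≥ 5). Player 1 gets 8.
Every other cell has a profitable deviation for at least one player. Highest of {11, 8} is 11.

11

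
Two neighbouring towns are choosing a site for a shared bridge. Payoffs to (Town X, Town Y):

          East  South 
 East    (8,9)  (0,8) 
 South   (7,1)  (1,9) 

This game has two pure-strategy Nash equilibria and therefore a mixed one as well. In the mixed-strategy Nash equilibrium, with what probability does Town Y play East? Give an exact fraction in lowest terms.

Town Y's mix q on East must make Town X indifferent between East and South.
Town X's payoff from East: 8q + 0(1−q). From South: 7q + 1(1−q).
Set equal: 1q = 1(1−q) → q = 1/2.

1/2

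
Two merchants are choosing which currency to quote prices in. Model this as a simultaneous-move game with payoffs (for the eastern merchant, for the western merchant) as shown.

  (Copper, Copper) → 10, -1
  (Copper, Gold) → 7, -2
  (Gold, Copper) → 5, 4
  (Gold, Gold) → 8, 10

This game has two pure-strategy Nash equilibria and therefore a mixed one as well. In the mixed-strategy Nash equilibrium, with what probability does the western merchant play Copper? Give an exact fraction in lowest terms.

1/6

The western merchant's mix q on Copper must make the eastern merchant indifferent between Copper and Gold.
The eastern merchant's payoff from Copper: 10q + 7(1−q). From Gold: 5q + 8(1−q).
Set equal: 5q = 1(1−q) → q = 1/6.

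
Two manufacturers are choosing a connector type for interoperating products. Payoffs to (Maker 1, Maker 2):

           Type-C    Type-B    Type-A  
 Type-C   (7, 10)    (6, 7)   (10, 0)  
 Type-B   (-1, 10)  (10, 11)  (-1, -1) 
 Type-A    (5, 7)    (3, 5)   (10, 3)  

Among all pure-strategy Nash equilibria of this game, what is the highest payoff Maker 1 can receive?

Both Type-C is a pure NE (Maker 1: 7 ≥ 5; Maker 2: 10 ≥ 7). Maker 1 gets 7.
Both Type-B is a pure NE (Maker 1: 10 ≥ 6; Maker 2: 11 ≥ 10). Maker 1 gets 10.
Every other cell has a profitable deviation for at least one player. Highest of {7, 10} is 10.

10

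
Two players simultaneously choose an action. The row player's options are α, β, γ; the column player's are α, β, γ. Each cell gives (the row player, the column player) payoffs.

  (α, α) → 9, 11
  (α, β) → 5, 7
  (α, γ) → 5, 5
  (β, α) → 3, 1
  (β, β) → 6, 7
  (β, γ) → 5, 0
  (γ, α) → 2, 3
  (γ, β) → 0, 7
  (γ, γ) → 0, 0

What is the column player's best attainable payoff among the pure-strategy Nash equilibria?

Both α is a pure NE (the row player: 9 ≥ 3; the column player: 11 ≥ 7). The column player gets 11.
Both β is a pure NE (the row player: 6 ≥ 5; the column player: 7 ≥ 1). The column player gets 7.
Every other cell has a profitable deviation for at least one player. Highest of {11, 7} is 11.

11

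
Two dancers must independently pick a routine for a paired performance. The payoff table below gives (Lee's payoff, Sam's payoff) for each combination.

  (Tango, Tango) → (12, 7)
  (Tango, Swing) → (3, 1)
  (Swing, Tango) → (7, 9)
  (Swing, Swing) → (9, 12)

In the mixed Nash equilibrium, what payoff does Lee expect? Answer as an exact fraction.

87/11

Sam mixes with probability q on Tango, chosen so Lee is indifferent: 12q + 3(1−q) = 7q + 9(1−q) gives q = 6/11.
Lee's expected payoff (from either row, since indifferent) is 12·6/11 + 3·5/11 = 87/11.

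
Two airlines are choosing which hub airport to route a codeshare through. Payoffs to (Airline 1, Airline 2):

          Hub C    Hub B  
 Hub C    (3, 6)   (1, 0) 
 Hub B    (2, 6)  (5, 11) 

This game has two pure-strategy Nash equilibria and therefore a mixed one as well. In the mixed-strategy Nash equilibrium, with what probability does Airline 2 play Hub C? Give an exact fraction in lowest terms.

4/5

Airline 2's mix q on Hub C must make Airline 1 indifferent between Hub C and Hub B.
Airline 1's payoff from Hub C: 3q + 1(1−q). From Hub B: 2q + 5(1−q).
Set equal: 1q = 4(1−q) → q = 4/5.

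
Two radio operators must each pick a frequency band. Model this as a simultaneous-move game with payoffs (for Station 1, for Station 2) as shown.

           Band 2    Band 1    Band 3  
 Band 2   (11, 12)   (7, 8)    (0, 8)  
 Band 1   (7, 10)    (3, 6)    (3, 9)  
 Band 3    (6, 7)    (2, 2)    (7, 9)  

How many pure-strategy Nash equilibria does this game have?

2

Both Band 2: Station 1 gets 11 (best alternative 7); Station 2 gets 12 (best alternative 8). Neither deviates — NE.
Both Band 3: Station 1 gets 7 (best alternative 3); Station 2 gets 9 (best alternative 7). Neither deviates — NE.
Both Band 1 is not a NE: Station 1 would switch to Band 2 (7 > 3).
No other cell survives both best-response checks, so there are 2 pure NE.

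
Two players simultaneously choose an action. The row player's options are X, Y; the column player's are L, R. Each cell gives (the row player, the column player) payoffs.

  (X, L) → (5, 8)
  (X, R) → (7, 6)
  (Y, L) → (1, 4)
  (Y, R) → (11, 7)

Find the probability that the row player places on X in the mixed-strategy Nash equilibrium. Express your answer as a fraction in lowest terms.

3/5

The row player's mix p on X must make the column player indifferent between L and R.
The column player's payoff from L: 8p + 4(1−p). From R: 6p + 7(1−p).
Set equal: 2p = 3(1−p) → p = 3/5.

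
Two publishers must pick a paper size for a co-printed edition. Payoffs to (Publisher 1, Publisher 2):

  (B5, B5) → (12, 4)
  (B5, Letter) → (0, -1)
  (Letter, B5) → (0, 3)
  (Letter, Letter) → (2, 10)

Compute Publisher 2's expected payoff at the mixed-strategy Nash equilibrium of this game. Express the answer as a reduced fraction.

43/12

Publisher 1 mixes with probability p on B5, chosen so Publisher 2 is indifferent: 4p + 3(1−p) = (-1)p + 10(1−p) gives p = 7/12.
Publisher 2's expected payoff is 4·7/12 + 3·5/12 = 43/12.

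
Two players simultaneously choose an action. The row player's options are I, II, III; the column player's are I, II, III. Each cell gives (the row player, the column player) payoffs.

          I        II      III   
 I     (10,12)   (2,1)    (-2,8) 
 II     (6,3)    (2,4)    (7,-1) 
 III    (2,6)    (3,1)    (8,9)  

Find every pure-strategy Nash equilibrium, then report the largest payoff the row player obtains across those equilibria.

Both I is a pure NE (the row player: 10 ≥ 6; the column player: 12 ≥ 8). The row player gets 10.
Both III is a pure NE (the row player: 8 ≥ 7; the column player: 9 ≥ 6). The row player gets 8.
Every other cell has a profitable deviation for at least one player. Highest of {10, 8} is 10.

10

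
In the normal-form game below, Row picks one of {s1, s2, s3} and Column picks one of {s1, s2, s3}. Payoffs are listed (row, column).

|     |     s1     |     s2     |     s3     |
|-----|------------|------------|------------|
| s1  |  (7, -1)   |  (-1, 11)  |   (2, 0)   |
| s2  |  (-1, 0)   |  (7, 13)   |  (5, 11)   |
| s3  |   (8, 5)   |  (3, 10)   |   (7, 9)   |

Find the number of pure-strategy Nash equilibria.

Both s2: Row gets 7 (best alternative 3); Column gets 13 (best alternative 11). Neither deviates — NE.
Both s3 is not a NE: Column would switch to s2 (10 > 9).
No other cell survives both best-response checks, so there is 1 pure NE.

1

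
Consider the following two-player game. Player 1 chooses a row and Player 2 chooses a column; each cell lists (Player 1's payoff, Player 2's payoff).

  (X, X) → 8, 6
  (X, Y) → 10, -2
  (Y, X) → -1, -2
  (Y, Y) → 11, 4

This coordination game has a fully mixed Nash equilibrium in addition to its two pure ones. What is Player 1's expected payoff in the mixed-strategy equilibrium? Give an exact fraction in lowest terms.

Player 2 mixes with probability q on X, chosen so Player 1 is indifferent: 8q + 10(1−q) = (-1)q + 11(1−q) gives q = 1/10.
Player 1's expected payoff (from either row, since indifferent) is 8·1/10 + 10·9/10 = 49/5.

49/5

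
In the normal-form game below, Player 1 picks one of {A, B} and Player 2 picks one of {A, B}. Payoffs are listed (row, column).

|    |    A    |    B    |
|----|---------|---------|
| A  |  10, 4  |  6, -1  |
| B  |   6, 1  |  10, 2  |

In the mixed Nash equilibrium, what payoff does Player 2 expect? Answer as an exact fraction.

3/2

Player 1 mixes with probability p on A, chosen so Player 2 is indifferent: 4p + 1(1−p) = (-1)p + 2(1−p) gives p = 1/6.
Player 2's expected payoff is 4·1/6 + 1·5/6 = 3/2.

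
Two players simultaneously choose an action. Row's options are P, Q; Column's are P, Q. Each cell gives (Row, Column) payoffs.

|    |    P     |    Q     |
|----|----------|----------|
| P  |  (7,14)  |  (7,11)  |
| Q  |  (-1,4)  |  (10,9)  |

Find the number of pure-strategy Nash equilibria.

2

Both P: Row gets 7 (best alternative -1); Column gets 14 (best alternative 11). Neither deviates — NE.
Both Q: Row gets 10 (best alternative 7); Column gets 9 (best alternative 4). Neither deviates — NE.
(P, Q) is not a NE: Row would switch to Q (10 > 7).
No other cell survives both best-response checks, so there are 2 pure NE.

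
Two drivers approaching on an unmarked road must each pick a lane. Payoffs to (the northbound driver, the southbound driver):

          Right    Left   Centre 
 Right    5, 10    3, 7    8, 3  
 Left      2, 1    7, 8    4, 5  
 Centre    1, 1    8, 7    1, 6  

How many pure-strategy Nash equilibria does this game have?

Both Right: the northbound driver gets 5 (best alternative 2); the southbound driver gets 10 (best alternative 7). Neither deviates — NE.
(Centre, Left): the northbound driver gets 8 (best alternative 7); the southbound driver gets 7 (best alternative 6). Neither deviates — NE.
Both Centre is not a NE: the northbound driver would switch to Right (8 > 1).
No other cell survives both best-response checks, so there are 2 pure NE.

2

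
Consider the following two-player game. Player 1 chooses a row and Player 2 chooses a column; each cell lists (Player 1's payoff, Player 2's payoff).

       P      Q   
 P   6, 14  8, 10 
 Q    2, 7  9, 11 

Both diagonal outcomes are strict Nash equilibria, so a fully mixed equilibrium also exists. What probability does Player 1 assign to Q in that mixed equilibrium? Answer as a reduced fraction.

1/2

Player 1's mix p on P must make Player 2 indifferent between P and Q.
Player 2's payoff from P: 14p + 7(1−p). From Q: 10p + 11(1−p).
Set equal: 4p = 4(1−p) → p = 4/8 = 1/2.
Probability on Q is 1 − 1/2 = 1/2.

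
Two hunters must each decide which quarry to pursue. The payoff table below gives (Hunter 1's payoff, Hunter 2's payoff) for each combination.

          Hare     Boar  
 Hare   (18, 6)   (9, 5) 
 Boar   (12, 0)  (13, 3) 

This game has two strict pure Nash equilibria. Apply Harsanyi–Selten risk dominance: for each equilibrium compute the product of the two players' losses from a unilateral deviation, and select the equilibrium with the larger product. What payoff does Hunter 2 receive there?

3

At both Hare: Hunter 1 loses 18 − 12 = 6 by deviating; Hunter 2 loses 6 − 5 = 1. Product = 6·1 = 6.
At both Boar: Hunter 1 loses 13 − 9 = 4 by deviating; Hunter 2 loses 3 − 0 = 3. Product = 4·3 = 12.
12 > 6, so both Boar is risk-dominant. Hunter 2's payoff there is 3.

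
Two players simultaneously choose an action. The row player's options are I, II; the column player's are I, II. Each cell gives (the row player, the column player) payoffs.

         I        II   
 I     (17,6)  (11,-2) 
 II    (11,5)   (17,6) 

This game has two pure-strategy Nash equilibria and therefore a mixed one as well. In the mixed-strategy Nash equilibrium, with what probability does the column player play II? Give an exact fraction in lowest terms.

1/2

The column player's mix q on I must make the row player indifferent between I and II.
The row player's payoff from I: 17q + 11(1−q). From II: 11q + 17(1−q).
Set equal: 6q = 6(1−q) → q = 6/12 = 1/2.
Probability on II is 1 − 1/2 = 1/2.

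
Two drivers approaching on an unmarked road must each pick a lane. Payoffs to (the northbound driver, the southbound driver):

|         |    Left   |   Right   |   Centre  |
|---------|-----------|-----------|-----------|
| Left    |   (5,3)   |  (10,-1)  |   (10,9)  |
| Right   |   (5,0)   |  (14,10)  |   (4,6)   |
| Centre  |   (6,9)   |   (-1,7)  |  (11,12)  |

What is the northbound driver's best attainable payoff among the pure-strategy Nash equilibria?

Both Right is a pure NE (the northbound driver: 14 ≥ 10; the southbound driver: 10 ≥ 6). The northbound driver gets 14.
Both Centre is a pure NE (the northbound driver: 11 ≥ 10; the southbound driver: 12 ≥ 9). The northbound driver gets 11.
Every other cell has a profitable deviation for at least one player. Highest of {14, 11} is 14.

14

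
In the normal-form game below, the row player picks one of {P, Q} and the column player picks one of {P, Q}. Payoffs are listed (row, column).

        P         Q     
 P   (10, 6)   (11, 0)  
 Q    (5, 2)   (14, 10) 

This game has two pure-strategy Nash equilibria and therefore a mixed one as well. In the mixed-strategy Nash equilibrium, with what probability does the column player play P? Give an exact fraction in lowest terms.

3/8

The column player's mix q on P must make the row player indifferent between P and Q.
The row player's payoff from P: 10q + 11(1−q). From Q: 5q + 14(1−q).
Set equal: 5q = 3(1−q) → q = 3/8.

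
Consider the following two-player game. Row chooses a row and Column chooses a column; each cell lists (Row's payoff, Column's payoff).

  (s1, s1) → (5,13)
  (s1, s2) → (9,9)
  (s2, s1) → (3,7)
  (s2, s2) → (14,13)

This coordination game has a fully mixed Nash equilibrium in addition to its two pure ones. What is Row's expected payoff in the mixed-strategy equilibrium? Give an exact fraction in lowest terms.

43/7

Column mixes with probability q on s1, chosen so Row is indifferent: 5q + 9(1−q) = 3q + 14(1−q) gives q = 5/7.
Row's expected payoff (from either row, since indifferent) is 5·5/7 + 9·2/7 = 43/7.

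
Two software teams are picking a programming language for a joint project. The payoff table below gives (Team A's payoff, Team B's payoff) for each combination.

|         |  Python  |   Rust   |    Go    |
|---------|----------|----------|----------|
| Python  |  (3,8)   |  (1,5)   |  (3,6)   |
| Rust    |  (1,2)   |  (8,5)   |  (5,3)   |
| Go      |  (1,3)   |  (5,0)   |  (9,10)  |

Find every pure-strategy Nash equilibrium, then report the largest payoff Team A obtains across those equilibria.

Both Python is a pure NE (Team A: 3 ≥ 1; Team B: 8 ≥ 6). Team A gets 3.
Both Rust is a pure NE (Team A: 8 ≥ 5; Team B: 5 ≥ 3). Team A gets 8.
Both Go is a pure NE (Team A: 9 ≥ 5; Team B: 10 ≥ 3). Team A gets 9.
Every other cell has a profitable deviation for at least one player. Highest of {3, 8, 9} is 9.

9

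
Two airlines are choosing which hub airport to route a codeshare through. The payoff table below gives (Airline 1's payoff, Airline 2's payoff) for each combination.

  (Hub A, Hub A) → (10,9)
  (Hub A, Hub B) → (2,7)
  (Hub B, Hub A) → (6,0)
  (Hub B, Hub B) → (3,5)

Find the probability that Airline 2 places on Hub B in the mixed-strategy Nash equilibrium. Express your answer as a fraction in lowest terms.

Airline 2's mix q on Hub A must make Airline 1 indifferent between Hub A and Hub B.
Airline 1's payoff from Hub A: 10q + 2(1−q). From Hub B: 6q + 3(1−q).
Set equal: 4q = 1(1−q) → q = 1/5.
Probability on Hub B is 1 − 1/5 = 4/5.

4/5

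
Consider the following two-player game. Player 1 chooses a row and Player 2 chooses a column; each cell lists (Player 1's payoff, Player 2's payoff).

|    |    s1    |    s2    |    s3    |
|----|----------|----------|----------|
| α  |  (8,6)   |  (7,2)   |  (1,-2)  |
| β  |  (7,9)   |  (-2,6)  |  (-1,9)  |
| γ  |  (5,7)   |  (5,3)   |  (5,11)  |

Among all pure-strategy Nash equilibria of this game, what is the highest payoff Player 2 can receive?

11

(α, s1) is a pure NE (Player 1: 8 ≥ 7; Player 2: 6 ≥ 2). Player 2 gets 6.
(γ, s3) is a pure NE (Player 1: 5 ≥ 1; Player 2: 11 ≥ 7). Player 2 gets 11.
Every other cell has a profitable deviation for at least one player. Highest of {6, 11} is 11.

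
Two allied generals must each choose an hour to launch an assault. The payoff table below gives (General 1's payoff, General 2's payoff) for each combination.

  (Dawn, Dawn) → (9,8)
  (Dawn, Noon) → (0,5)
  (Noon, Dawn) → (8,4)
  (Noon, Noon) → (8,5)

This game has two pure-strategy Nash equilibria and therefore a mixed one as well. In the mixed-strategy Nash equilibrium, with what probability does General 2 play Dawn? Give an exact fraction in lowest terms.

General 2's mix q on Dawn must make General 1 indifferent between Dawn and Noon.
General 1's payoff from Dawn: 9q + 0(1−q). From Noon: 8q + 8(1−q).
Set equal: 1q = 8(1−q) → q = 8/9.

8/9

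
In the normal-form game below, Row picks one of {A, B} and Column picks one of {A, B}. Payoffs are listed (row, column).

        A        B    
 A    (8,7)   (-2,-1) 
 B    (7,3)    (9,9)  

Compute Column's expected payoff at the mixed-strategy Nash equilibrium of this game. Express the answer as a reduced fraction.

Row mixes with probability p on A, chosen so Column is indifferent: 7p + 3(1−p) = (-1)p + 9(1−p) gives p = 3/7.
Column's expected payoff is 7·3/7 + 3·4/7 = 33/7.

33/7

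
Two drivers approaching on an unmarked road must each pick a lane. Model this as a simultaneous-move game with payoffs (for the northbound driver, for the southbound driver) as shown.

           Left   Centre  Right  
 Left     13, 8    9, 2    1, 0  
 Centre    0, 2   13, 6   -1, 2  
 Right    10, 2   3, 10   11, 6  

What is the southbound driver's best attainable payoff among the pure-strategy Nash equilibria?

8

Both Left is a pure NE (the northbound driver: 13 ≥ 10; the southbound driver: 8 ≥ 2). The southbound driver gets 8.
Both Centre is a pure NE (the northbound driver: 13 ≥ 9; the southbound driver: 6 ≥ 2). The southbound driver gets 6.
Every other cell has a profitable deviation for at least one player. Highest of {8, 6} is 8.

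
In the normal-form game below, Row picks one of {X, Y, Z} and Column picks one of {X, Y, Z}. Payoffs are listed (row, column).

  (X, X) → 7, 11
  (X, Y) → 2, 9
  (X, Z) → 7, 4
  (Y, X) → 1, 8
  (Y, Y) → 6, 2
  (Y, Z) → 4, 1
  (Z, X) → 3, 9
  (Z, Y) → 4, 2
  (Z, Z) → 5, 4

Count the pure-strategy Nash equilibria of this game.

1

Both X: Row gets 7 (best alternative 3); Column gets 11 (best alternative 9). Neither deviates — NE.
Both Z is not a NE: Row would switch to X (7 > 5).
No other cell survives both best-response checks, so there is 1 pure NE.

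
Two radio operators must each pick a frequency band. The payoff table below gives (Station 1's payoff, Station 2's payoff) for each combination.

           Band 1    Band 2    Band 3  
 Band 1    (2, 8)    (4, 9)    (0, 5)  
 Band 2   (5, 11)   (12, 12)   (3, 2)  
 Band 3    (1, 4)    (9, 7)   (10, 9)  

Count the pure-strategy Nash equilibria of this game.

Both Band 2: Station 1 gets 12 (best alternative 9); Station 2 gets 12 (best alternative 11). Neither deviates — NE.
Both Band 3: Station 1 gets 10 (best alternative 3); Station 2 gets 9 (best alternative 7). Neither deviates — NE.
Both Band 1 is not a NE: Station 1 would switch to Band 2 (5 > 2).
No other cell survives both best-response checks, so there are 2 pure NE.

2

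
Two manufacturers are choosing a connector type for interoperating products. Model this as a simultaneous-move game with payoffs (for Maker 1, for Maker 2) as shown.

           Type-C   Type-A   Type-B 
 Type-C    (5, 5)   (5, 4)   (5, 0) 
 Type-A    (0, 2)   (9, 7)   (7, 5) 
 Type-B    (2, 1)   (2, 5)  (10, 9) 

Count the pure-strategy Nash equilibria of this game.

Both Type-C: Maker 1 gets 5 (best alternative 2); Maker 2 gets 5 (best alternative 4). Neither deviates — NE.
Both Type-A: Maker 1 gets 9 (best alternative 5); Maker 2 gets 7 (best alternative 5). Neither deviates — NE.
Both Type-B: Maker 1 gets 10 (best alternative 7); Maker 2 gets 9 (best alternative 5). Neither deviates — NE.
(Type-B, Type-C) is not a NE: Maker 1 would switch to Type-C (5 > 2).
No other cell survives both best-response checks, so there are 3 pure NE.

3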